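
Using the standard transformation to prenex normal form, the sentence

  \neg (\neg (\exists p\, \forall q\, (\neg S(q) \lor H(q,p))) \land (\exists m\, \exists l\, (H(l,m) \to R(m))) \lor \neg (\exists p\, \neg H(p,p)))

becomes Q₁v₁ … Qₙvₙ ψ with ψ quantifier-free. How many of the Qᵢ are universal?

Rewrite implications/biconditionals: A → B as ¬A ∨ B.
  \neg (\neg (\exists p\, \forall q\, (\neg S(q) \lor H(q,p))) \land (\exists m\, \exists l\, (\neg H(l,m) \lor R(m))) \lor \neg (\exists p\, \neg H(p,p)))
Push ¬ through the quantifiers and connectives to reach negation normal form:
  ((\exists p\, \forall q\, (\neg S(q) \lor H(q,p))) \lor (\forall m\, \forall l\, (H(l,m) \land \neg R(m)))) \land (\exists p\, \neg H(p,p))
Rename bound variables to avoid capture: p↦y.
  ((\exists p\, \forall q\, (\neg S(q) \lor H(q,p))) \lor (\forall m\, \forall l\, (H(l,m) \land \neg R(m)))) \land (\exists y\, \neg H(y,y))
Finally move all quantifiers to the prefix:
  \exists p\, \forall q\, \forall m\, \forall l\, \exists y\, ((\neg S(q) \lor H(q,p) \lor H(l,m) \land \neg R(m)) \land \neg H(y,y))
The prefix is \exists p \forall q \forall m \forall l \exists y: 3 universal, 2 existential.

3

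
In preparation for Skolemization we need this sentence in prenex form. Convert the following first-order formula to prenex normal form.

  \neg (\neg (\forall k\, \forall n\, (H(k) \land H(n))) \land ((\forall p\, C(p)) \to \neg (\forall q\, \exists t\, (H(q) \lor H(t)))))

Eliminate → and ↔ using ¬ and ∨.
  \neg (\neg (\forall k\, \forall n\, (H(k) \land H(n))) \land (\neg (\forall p\, C(p)) \lor \neg (\forall q\, \exists t\, (H(q) \lor H(t)))))
Move each ¬ inward, flipping quantifiers it crosses:
  (\forall k\, \forall n\, (H(k) \land H(n))) \lor (\forall p\, C(p)) \land (\forall q\, \exists t\, (H(q) \lor H(t)))
Finally move all quantifiers to the prefix:
  \forall k\, \forall n\, \forall p\, \forall q\, \exists t\, (H(k) \land H(n) \lor C(p) \land (H(q) \lor H(t)))

\forall k\, \forall n\, \forall p\, \forall q\, \exists t\, (H(k) \land H(n) \lor C(p) \land (H(q) \lor H(t)))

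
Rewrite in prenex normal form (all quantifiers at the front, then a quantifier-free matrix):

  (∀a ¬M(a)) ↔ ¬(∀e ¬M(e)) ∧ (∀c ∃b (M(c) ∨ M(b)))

First replace A → B with ¬A ∨ B; A ↔ B as (¬A ∨ B) ∧ (¬B ∨ A).
  (¬(∀a ¬M(a)) ∨ ¬(∀e ¬M(e)) ∧ (∀c ∃b (M(c) ∨ M(b)))) ∧ (¬(¬(∀e ¬M(e)) ∧ (∀c ∃b (M(c) ∨ M(b)))) ∨ (∀a ¬M(a)))
Drive negations inward (¬∀x A ≡ ∃x ¬A, ¬∃x A ≡ ∀x ¬A, De Morgan for ∧/∨):
  ((∃a M(a)) ∨ (∃e M(e)) ∧ (∀c ∃b (M(c) ∨ M(b)))) ∧ ((∀e ¬M(e)) ∨ (∃c ∀b (¬M(c) ∧ ¬M(b))) ∨ (∀a ¬M(a)))
Standardize variables apart so no two quantifiers bind the same name: e↦x, c↦r, b↦u, a↦w.
  ((∃a M(a)) ∨ (∃e M(e)) ∧ (∀c ∃b (M(c) ∨ M(b)))) ∧ ((∀x ¬M(x)) ∨ (∃r ∀u (¬M(r) ∧ ¬M(u))) ∨ (∀w ¬M(w)))
Extract every quantifier outward, since the variables are now distinct and don't occur free across branches:
  ∃a ∃e ∀c ∃b ∀x ∃r ∀u ∀w ((M(a) ∨ M(e) ∧ (M(c) ∨ M(b))) ∧ (¬M(x) ∨ ¬M(r) ∧ ¬M(u) ∨ ¬M(w)))

∃a ∃e ∀c ∃b ∀x ∃r ∀u ∀w ((M(a) ∨ M(e) ∧ (M(c) ∨ M(b))) ∧ (¬M(x) ∨ ¬M(r) ∧ ¬M(u) ∨ ¬M(w)))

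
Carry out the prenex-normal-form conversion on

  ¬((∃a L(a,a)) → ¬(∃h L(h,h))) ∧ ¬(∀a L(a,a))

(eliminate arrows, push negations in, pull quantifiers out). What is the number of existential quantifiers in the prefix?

3

Eliminate → and ↔ using ¬ and ∨.
  ¬(¬(∃a L(a,a)) ∨ ¬(∃h L(h,h))) ∧ ¬(∀a L(a,a))
Move each ¬ inward, flipping quantifiers it crosses:
  (∃a L(a,a)) ∧ (∃h L(h,h)) ∧ (∃a ¬L(a,a))
Rename bound variables to avoid capture: a↦s.
  (∃a L(a,a)) ∧ (∃h L(h,h)) ∧ (∃s ¬L(s,s))
Finally move all quantifiers to the prefix:
  ∃a ∃h ∃s (L(a,a) ∧ L(h,h) ∧ ¬L(s,s))
The prefix is ∃a ∃h ∃s: 0 universal, 3 existential.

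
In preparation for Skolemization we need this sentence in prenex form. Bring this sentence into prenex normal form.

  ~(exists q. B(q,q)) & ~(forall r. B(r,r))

forall q. exists r. (~B(q,q) & ~B(r,r))

Push ¬ through the quantifiers and connectives to reach negation normal form:
  (forall q. ~B(q,q)) & (exists r. ~B(r,r))
Finally move all quantifiers to the prefix:
  forall q. exists r. (~B(q,q) & ~B(r,r))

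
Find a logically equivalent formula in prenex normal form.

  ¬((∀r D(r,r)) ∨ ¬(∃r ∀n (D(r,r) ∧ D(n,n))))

Push ¬ through the quantifiers and connectives to reach negation normal form:
  (∃r ¬D(r,r)) ∧ (∃r ∀n (D(r,r) ∧ D(n,n)))
Rename bound variables to avoid capture: r↦z1.
  (∃r ¬D(r,r)) ∧ (∃z1 ∀n (D(z1,z1) ∧ D(n,n)))
Finally move all quantifiers to the prefix:
  ∃r ∃z1 ∀n (¬D(r,r) ∧ D(z1,z1) ∧ D(n,n))

∃r ∃z1 ∀n (¬D(r,r) ∧ D(z1,z1) ∧ D(n,n))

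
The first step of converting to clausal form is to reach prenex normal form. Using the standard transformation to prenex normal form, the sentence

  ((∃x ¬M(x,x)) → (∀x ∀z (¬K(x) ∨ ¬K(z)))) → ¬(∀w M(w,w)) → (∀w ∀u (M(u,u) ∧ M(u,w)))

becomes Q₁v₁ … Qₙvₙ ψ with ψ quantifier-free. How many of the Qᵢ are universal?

3

Eliminate → and ↔ using ¬ and ∨.
  ¬(¬(∃x ¬M(x,x)) ∨ (∀x ∀z (¬K(x) ∨ ¬K(z)))) ∨ ¬¬(∀w M(w,w)) ∨ (∀w ∀u (M(u,u) ∧ M(u,w)))
Drive negations inward (¬∀x A ≡ ∃x ¬A, ¬∃x A ≡ ∀x ¬A, De Morgan for ∧/∨):
  (∃x ¬M(x,x)) ∧ (∃x ∃z (K(x) ∧ K(z))) ∨ (∀w M(w,w)) ∨ (∀w ∀u (M(u,u) ∧ M(u,w)))
Rename bound variables to avoid capture: x↦p, w↦b.
  (∃x ¬M(x,x)) ∧ (∃p ∃z (K(p) ∧ K(z))) ∨ (∀w M(w,w)) ∨ (∀b ∀u (M(u,u) ∧ M(u,b)))
Extract every quantifier outward, since the variables are now distinct and don't occur free across branches:
  ∃x ∃p ∃z ∀w ∀b ∀u (¬M(x,x) ∧ K(p) ∧ K(z) ∨ M(w,w) ∨ M(u,u) ∧ M(u,b))
The prefix is ∃x ∃p ∃z ∀w ∀b ∀u: 3 universal, 3 existential.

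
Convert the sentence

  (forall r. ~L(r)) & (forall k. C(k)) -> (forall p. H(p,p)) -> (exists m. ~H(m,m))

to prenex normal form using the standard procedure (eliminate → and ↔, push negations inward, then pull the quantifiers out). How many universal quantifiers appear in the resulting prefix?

Eliminate → and ↔ using ¬ and ∨.
  ~((forall r. ~L(r)) & (forall k. C(k))) | ~(forall p. H(p,p)) | (exists m. ~H(m,m))
Drive negations inward (¬∀x A ≡ ∃x ¬A, ¬∃x A ≡ ∀x ¬A, De Morgan for ∧/∨):
  (exists r. L(r)) | (exists k. ~C(k)) | (exists p. ~H(p,p)) | (exists m. ~H(m,m))
Finally move all quantifiers to the prefix:
  exists r. exists k. exists p. exists m. (L(r) | ~C(k) | ~H(p,p) | ~H(m,m))
The prefix is exists r exists k exists p exists m: 0 universal, 4 existential.

0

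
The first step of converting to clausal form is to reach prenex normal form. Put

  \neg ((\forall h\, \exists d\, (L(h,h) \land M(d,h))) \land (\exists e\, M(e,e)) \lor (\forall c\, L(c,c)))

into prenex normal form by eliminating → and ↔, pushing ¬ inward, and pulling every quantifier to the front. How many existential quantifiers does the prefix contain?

2

Drive negations inward (¬∀x A ≡ ∃x ¬A, ¬∃x A ≡ ∀x ¬A, De Morgan for ∧/∨):
  ((\exists h\, \forall d\, (\neg L(h,h) \lor \neg M(d,h))) \lor (\forall e\, \neg M(e,e))) \land (\exists c\, \neg L(c,c))
All bound variables are already distinct, so no renaming is needed.
Extract every quantifier outward, since the variables are now distinct and don't occur free across branches:
  \exists h\, \forall d\, \forall e\, \exists c\, ((\neg L(h,h) \lor \neg M(d,h) \lor \neg M(e,e)) \land \neg L(c,c))
The prefix is \exists h \forall d \forall e \exists c: 2 universal, 2 existential.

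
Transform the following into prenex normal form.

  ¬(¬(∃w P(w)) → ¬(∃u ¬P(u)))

First replace A → B with ¬A ∨ B.
  ¬(¬¬(∃w P(w)) ∨ ¬(∃u ¬P(u)))
Drive negations inward (¬∀x A ≡ ∃x ¬A, ¬∃x A ≡ ∀x ¬A, De Morgan for ∧/∨):
  (∀w ¬P(w)) ∧ (∃u ¬P(u))
Pull the quantifiers to the front (each side's bound variable is not free in the other side):
  ∀w ∃u (¬P(w) ∧ ¬P(u))

∀w ∃u (¬P(w) ∧ ¬P(u))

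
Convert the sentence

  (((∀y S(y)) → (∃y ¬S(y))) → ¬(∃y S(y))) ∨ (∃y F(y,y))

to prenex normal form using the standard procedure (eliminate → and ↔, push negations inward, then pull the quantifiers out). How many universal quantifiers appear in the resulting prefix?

3

First replace A → B with ¬A ∨ B.
  ¬(¬(∀y S(y)) ∨ (∃y ¬S(y))) ∨ ¬(∃y S(y)) ∨ (∃y F(y,y))
Drive negations inward (¬∀x A ≡ ∃x ¬A, ¬∃x A ≡ ∀x ¬A, De Morgan for ∧/∨):
  (∀y S(y)) ∧ (∀y S(y)) ∨ (∀y ¬S(y)) ∨ (∃y F(y,y))
Standardize variables apart so no two quantifiers bind the same name: y↦b, y↦v1, y↦z1.
  (∀y S(y)) ∧ (∀b S(b)) ∨ (∀v1 ¬S(v1)) ∨ (∃z1 F(z1,z1))
Pull the quantifiers to the front (each side's bound variable is not free in the other side):
  ∀y ∀b ∀v1 ∃z1 (S(y) ∧ S(b) ∨ ¬S(v1) ∨ F(z1,z1))
The prefix is ∀y ∀b ∀v1 ∃z1: 3 universal, 1 existential.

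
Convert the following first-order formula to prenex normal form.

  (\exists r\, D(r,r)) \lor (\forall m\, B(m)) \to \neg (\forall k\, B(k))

\forall r\, \exists m\, \exists k\, (\neg D(r,r) \land \neg B(m) \lor \neg B(k))

First replace A → B with ¬A ∨ B.
  \neg ((\exists r\, D(r,r)) \lor (\forall m\, B(m))) \lor \neg (\forall k\, B(k))
Move each ¬ inward, flipping quantifiers it crosses:
  (\forall r\, \neg D(r,r)) \land (\exists m\, \neg B(m)) \lor (\exists k\, \neg B(k))
All bound variables are already distinct, so no renaming is needed.
Finally move all quantifiers to the prefix:
  \forall r\, \exists m\, \exists k\, (\neg D(r,r) \land \neg B(m) \lor \neg B(k))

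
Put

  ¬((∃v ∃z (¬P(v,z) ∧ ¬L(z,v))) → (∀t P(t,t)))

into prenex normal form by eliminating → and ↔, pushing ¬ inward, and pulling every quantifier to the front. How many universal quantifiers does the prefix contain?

0

Rewrite implications/biconditionals: A → B as ¬A ∨ B.
  ¬(¬(∃v ∃z (¬P(v,z) ∧ ¬L(z,v))) ∨ (∀t P(t,t)))
Drive negations inward (¬∀x A ≡ ∃x ¬A, ¬∃x A ≡ ∀x ¬A, De Morgan for ∧/∨):
  (∃v ∃z (¬P(v,z) ∧ ¬L(z,v))) ∧ (∃t ¬P(t,t))
All bound variables are already distinct, so no renaming is needed.
Extract every quantifier outward, since the variables are now distinct and don't occur free across branches:
  ∃v ∃z ∃t (¬P(v,z) ∧ ¬L(z,v) ∧ ¬P(t,t))
The prefix is ∃v ∃z ∃t: 0 universal, 3 existential.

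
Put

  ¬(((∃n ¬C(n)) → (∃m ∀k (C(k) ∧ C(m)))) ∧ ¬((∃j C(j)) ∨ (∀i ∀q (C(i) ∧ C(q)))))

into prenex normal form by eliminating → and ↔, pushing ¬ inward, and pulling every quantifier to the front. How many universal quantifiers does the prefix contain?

3

Eliminate → and ↔ using ¬ and ∨.
  ¬((¬(∃n ¬C(n)) ∨ (∃m ∀k (C(k) ∧ C(m)))) ∧ ¬((∃j C(j)) ∨ (∀i ∀q (C(i) ∧ C(q)))))
Drive negations inward (¬∀x A ≡ ∃x ¬A, ¬∃x A ≡ ∀x ¬A, De Morgan for ∧/∨):
  (∃n ¬C(n)) ∧ (∀m ∃k (¬C(k) ∨ ¬C(m))) ∨ (∃j C(j)) ∨ (∀i ∀q (C(i) ∧ C(q)))
All bound variables are already distinct, so no renaming is needed.
Extract every quantifier outward, since the variables are now distinct and don't occur free across branches:
  ∃n ∀m ∃k ∃j ∀i ∀q (¬C(n) ∧ (¬C(k) ∨ ¬C(m)) ∨ C(j) ∨ C(i) ∧ C(q))
The prefix is ∃n ∀m ∃k ∃j ∀i ∀q: 3 universal, 3 existential.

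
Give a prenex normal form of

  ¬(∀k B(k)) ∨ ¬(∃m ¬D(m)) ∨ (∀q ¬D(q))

Push ¬ through the quantifiers and connectives to reach negation normal form:
  (∃k ¬B(k)) ∨ (∀m D(m)) ∨ (∀q ¬D(q))
All bound variables are already distinct, so no renaming is needed.
Extract every quantifier outward, since the variables are now distinct and don't occur free across branches:
  ∃k ∀m ∀q (¬B(k) ∨ D(m) ∨ ¬D(q))

∃k ∀m ∀q (¬B(k) ∨ D(m) ∨ ¬D(q))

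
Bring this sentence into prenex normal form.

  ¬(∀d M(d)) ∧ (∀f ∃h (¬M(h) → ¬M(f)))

∃d ∀f ∃h (¬M(d) ∧ (M(h) ∨ ¬M(f)))

Eliminate → and ↔ using ¬ and ∨.
  ¬(∀d M(d)) ∧ (∀f ∃h (¬¬M(h) ∨ ¬M(f)))
Move each ¬ inward, flipping quantifiers it crosses:
  (∃d ¬M(d)) ∧ (∀f ∃h (M(h) ∨ ¬M(f)))
All bound variables are already distinct, so no renaming is needed.
Finally move all quantifiers to the prefix:
  ∃d ∀f ∃h (¬M(d) ∧ (M(h) ∨ ¬M(f)))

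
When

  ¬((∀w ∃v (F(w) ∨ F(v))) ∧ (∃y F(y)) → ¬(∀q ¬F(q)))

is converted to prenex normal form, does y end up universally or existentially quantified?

Eliminate → and ↔ using ¬ and ∨.
  ¬(¬((∀w ∃v (F(w) ∨ F(v))) ∧ (∃y F(y))) ∨ ¬(∀q ¬F(q)))
Drive negations inward (¬∀x A ≡ ∃x ¬A, ¬∃x A ≡ ∀x ¬A, De Morgan for ∧/∨):
  (∀w ∃v (F(w) ∨ F(v))) ∧ (∃y F(y)) ∧ (∀q ¬F(q))
Finally move all quantifiers to the prefix:
  ∀w ∃v ∃y ∀q ((F(w) ∨ F(v)) ∧ F(y) ∧ ¬F(q))
The quantifier ∃y sits under an even number of negations (counting the antecedent side of each →), so it remains existential.

existential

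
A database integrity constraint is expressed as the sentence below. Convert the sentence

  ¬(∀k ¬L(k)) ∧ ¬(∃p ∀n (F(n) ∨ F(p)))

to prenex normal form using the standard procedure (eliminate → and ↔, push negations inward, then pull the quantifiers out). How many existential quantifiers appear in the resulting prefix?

Move each ¬ inward, flipping quantifiers it crosses:
  (∃k L(k)) ∧ (∀p ∃n (¬F(n) ∧ ¬F(p)))
Extract every quantifier outward, since the variables are now distinct and don't occur free across branches:
  ∃k ∀p ∃n (L(k) ∧ ¬F(n) ∧ ¬F(p))
The prefix is ∃k ∀p ∃n: 1 universal, 2 existential.

2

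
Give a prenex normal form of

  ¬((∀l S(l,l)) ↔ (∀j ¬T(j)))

Eliminate → and ↔ using ¬ and ∨; A ↔ B as (¬A ∨ B) ∧ (¬B ∨ A).
  ¬((¬(∀l S(l,l)) ∨ (∀j ¬T(j))) ∧ (¬(∀j ¬T(j)) ∨ (∀l S(l,l))))
Push ¬ through the quantifiers and connectives to reach negation normal form:
  (∀l S(l,l)) ∧ (∃j T(j)) ∨ (∀j ¬T(j)) ∧ (∃l ¬S(l,l))
Rename bound variables to avoid capture: j↦t, l↦b.
  (∀l S(l,l)) ∧ (∃j T(j)) ∨ (∀t ¬T(t)) ∧ (∃b ¬S(b,b))
Pull the quantifiers to the front (each side's bound variable is not free in the other side):
  ∀l ∃j ∀t ∃b (S(l,l) ∧ T(j) ∨ ¬T(t) ∧ ¬S(b,b))

∀l ∃j ∀t ∃b (S(l,l) ∧ T(j) ∨ ¬T(t) ∧ ¬S(b,b))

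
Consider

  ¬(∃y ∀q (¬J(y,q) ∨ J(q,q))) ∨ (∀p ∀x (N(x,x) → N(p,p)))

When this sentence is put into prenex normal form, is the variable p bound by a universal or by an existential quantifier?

universal

First replace A → B with ¬A ∨ B.
  ¬(∃y ∀q (¬J(y,q) ∨ J(q,q))) ∨ (∀p ∀x (¬N(x,x) ∨ N(p,p)))
Drive negations inward (¬∀x A ≡ ∃x ¬A, ¬∃x A ≡ ∀x ¬A, De Morgan for ∧/∨):
  (∀y ∃q (J(y,q) ∧ ¬J(q,q))) ∨ (∀p ∀x (¬N(x,x) ∨ N(p,p)))
Pull the quantifiers to the front (each side's bound variable is not free in the other side):
  ∀y ∃q ∀p ∀x (J(y,q) ∧ ¬J(q,q) ∨ ¬N(x,x) ∨ N(p,p))
The quantifier ∀p sits under an even number of negations (counting the antecedent side of each →), so it remains universal.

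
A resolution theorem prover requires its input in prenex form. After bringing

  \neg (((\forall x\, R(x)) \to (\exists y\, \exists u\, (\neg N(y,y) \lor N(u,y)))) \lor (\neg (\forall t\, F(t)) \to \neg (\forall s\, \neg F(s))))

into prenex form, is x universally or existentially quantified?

universal

Rewrite implications/biconditionals: A → B as ¬A ∨ B.
  \neg (\neg (\forall x\, R(x)) \lor (\exists y\, \exists u\, (\neg N(y,y) \lor N(u,y))) \lor \neg \neg (\forall t\, F(t)) \lor \neg (\forall s\, \neg F(s)))
Drive negations inward (¬∀x A ≡ ∃x ¬A, ¬∃x A ≡ ∀x ¬A, De Morgan for ∧/∨):
  (\forall x\, R(x)) \land (\forall y\, \forall u\, (N(y,y) \land \neg N(u,y))) \land (\exists t\, \neg F(t)) \land (\forall s\, \neg F(s))
Pull the quantifiers to the front (each side's bound variable is not free in the other side):
  \forall x\, \forall y\, \forall u\, \exists t\, \forall s\, (R(x) \land N(y,y) \land \neg N(u,y) \land \neg F(t) \land \neg F(s))
The quantifier \forall x sits under an even number of negations (counting the antecedent side of each →), so it remains universal.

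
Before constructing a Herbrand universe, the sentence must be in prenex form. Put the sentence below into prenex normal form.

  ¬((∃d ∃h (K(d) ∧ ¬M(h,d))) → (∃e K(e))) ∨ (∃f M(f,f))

Rewrite implications/biconditionals: A → B as ¬A ∨ B.
  ¬(¬(∃d ∃h (K(d) ∧ ¬M(h,d))) ∨ (∃e K(e))) ∨ (∃f M(f,f))
Drive negations inward (¬∀x A ≡ ∃x ¬A, ¬∃x A ≡ ∀x ¬A, De Morgan for ∧/∨):
  (∃d ∃h (K(d) ∧ ¬M(h,d))) ∧ (∀e ¬K(e)) ∨ (∃f M(f,f))
All bound variables are already distinct, so no renaming is needed.
Extract every quantifier outward, since the variables are now distinct and don't occur free across branches:
  ∃d ∃h ∀e ∃f (K(d) ∧ ¬M(h,d) ∧ ¬K(e) ∨ M(f,f))

∃d ∃h ∀e ∃f (K(d) ∧ ¬M(h,d) ∧ ¬K(e) ∨ M(f,f))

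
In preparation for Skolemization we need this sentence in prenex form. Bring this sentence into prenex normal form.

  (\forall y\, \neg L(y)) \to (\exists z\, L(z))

Eliminate → and ↔ using ¬ and ∨.
  \neg (\forall y\, \neg L(y)) \lor (\exists z\, L(z))
Push ¬ through the quantifiers and connectives to reach negation normal form:
  (\exists y\, L(y)) \lor (\exists z\, L(z))
All bound variables are already distinct, so no renaming is needed.
Extract every quantifier outward, since the variables are now distinct and don't occur free across branches:
  \exists y\, \exists z\, (L(y) \lor L(z))

\exists y\, \exists z\, (L(y) \lor L(z))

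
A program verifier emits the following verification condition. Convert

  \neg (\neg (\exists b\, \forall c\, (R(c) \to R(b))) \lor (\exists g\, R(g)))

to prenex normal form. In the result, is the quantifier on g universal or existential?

Eliminate → and ↔ using ¬ and ∨.
  \neg (\neg (\exists b\, \forall c\, (\neg R(c) \lor R(b))) \lor (\exists g\, R(g)))
Move each ¬ inward, flipping quantifiers it crosses:
  (\exists b\, \forall c\, (\neg R(c) \lor R(b))) \land (\forall g\, \neg R(g))
All bound variables are already distinct, so no renaming is needed.
Pull the quantifiers to the front (each side's bound variable is not free in the other side):
  \exists b\, \forall c\, \forall g\, ((\neg R(c) \lor R(b)) \land \neg R(g))
The quantifier \exists g sits under an odd number of negations (counting the antecedent side of each →), so it flips to \forall g.

universal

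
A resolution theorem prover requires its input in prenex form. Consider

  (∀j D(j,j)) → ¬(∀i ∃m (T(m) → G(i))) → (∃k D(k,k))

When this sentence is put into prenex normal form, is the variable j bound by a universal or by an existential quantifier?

existential

First replace A → B with ¬A ∨ B.
  ¬(∀j D(j,j)) ∨ ¬¬(∀i ∃m (¬T(m) ∨ G(i))) ∨ (∃k D(k,k))
Drive negations inward (¬∀x A ≡ ∃x ¬A, ¬∃x A ≡ ∀x ¬A, De Morgan for ∧/∨):
  (∃j ¬D(j,j)) ∨ (∀i ∃m (¬T(m) ∨ G(i))) ∨ (∃k D(k,k))
Extract every quantifier outward, since the variables are now distinct and don't occur free across branches:
  ∃j ∀i ∃m ∃k (¬D(j,j) ∨ ¬T(m) ∨ G(i) ∨ D(k,k))
The quantifier ∀j sits under an odd number of negations (counting the antecedent side of each →), so it flips to ∃j.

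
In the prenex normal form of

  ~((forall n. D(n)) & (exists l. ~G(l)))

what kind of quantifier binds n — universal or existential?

existential

Push ¬ through the quantifiers and connectives to reach negation normal form:
  (exists n. ~D(n)) | (forall l. G(l))
All bound variables are already distinct, so no renaming is needed.
Finally move all quantifiers to the prefix:
  exists n. forall l. (~D(n) | G(l))
The quantifier forall n sits under an odd number of negations, so it flips to exists n.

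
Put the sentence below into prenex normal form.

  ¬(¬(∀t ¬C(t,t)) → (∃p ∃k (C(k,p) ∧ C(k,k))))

Eliminate → and ↔ using ¬ and ∨.
  ¬(¬¬(∀t ¬C(t,t)) ∨ (∃p ∃k (C(k,p) ∧ C(k,k))))
Push ¬ through the quantifiers and connectives to reach negation normal form:
  (∃t C(t,t)) ∧ (∀p ∀k (¬C(k,p) ∨ ¬C(k,k)))
All bound variables are already distinct, so no renaming is needed.
Pull the quantifiers to the front (each side's bound variable is not free in the other side):
  ∃t ∀p ∀k (C(t,t) ∧ (¬C(k,p) ∨ ¬C(k,k)))

∃t ∀p ∀k (C(t,t) ∧ (¬C(k,p) ∨ ¬C(k,k)))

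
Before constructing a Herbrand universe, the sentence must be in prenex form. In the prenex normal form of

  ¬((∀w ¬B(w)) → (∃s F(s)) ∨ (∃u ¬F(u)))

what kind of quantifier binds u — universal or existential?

universal

First replace A → B with ¬A ∨ B.
  ¬(¬(∀w ¬B(w)) ∨ (∃s F(s)) ∨ (∃u ¬F(u)))
Move each ¬ inward, flipping quantifiers it crosses:
  (∀w ¬B(w)) ∧ (∀s ¬F(s)) ∧ (∀u F(u))
All bound variables are already distinct, so no renaming is needed.
Extract every quantifier outward, since the variables are now distinct and don't occur free across branches:
  ∀w ∀s ∀u (¬B(w) ∧ ¬F(s) ∧ F(u))
The quantifier ∃u sits under an odd number of negations (counting the antecedent side of each →), so it flips to ∀u.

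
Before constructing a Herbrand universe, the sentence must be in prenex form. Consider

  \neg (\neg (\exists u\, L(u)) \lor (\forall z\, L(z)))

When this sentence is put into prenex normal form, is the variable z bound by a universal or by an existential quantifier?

Move each ¬ inward, flipping quantifiers it crosses:
  (\exists u\, L(u)) \land (\exists z\, \neg L(z))
All bound variables are already distinct, so no renaming is needed.
Finally move all quantifiers to the prefix:
  \exists u\, \exists z\, (L(u) \land \neg L(z))
The quantifier \forall z sits under an odd number of negations, so it flips to \exists z.

existential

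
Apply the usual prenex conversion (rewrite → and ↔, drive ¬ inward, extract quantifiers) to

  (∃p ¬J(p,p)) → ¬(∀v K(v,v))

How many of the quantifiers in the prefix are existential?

1

First replace A → B with ¬A ∨ B.
  ¬(∃p ¬J(p,p)) ∨ ¬(∀v K(v,v))
Drive negations inward (¬∀x A ≡ ∃x ¬A, ¬∃x A ≡ ∀x ¬A, De Morgan for ∧/∨):
  (∀p J(p,p)) ∨ (∃v ¬K(v,v))
All bound variables are already distinct, so no renaming is needed.
Extract every quantifier outward, since the variables are now distinct and don't occur free across branches:
  ∀p ∃v (J(p,p) ∨ ¬K(v,v))
The prefix is ∀p ∃v: 1 universal, 1 existential.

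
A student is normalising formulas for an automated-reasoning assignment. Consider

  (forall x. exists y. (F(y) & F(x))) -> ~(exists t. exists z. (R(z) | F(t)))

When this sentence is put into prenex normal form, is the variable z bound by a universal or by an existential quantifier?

universal

Eliminate → and ↔ using ¬ and ∨.
  ~(forall x. exists y. (F(y) & F(x))) | ~(exists t. exists z. (R(z) | F(t)))
Push ¬ through the quantifiers and connectives to reach negation normal form:
  (exists x. forall y. (~F(y) | ~F(x))) | (forall t. forall z. (~R(z) & ~F(t)))
All bound variables are already distinct, so no renaming is needed.
Pull the quantifiers to the front (each side's bound variable is not free in the other side):
  exists x. forall y. forall t. forall z. (~F(y) | ~F(x) | ~R(z) & ~F(t))
The quantifier exists z sits under an odd number of negations (counting the antecedent side of each →), so it flips to forall z.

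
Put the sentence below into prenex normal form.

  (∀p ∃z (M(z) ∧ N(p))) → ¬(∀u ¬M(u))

Eliminate → and ↔ using ¬ and ∨.
  ¬(∀p ∃z (M(z) ∧ N(p))) ∨ ¬(∀u ¬M(u))
Push ¬ through the quantifiers and connectives to reach negation normal form:
  (∃p ∀z (¬M(z) ∨ ¬N(p))) ∨ (∃u M(u))
Finally move all quantifiers to the prefix:
  ∃p ∀z ∃u (¬M(z) ∨ ¬N(p) ∨ M(u))

∃p ∀z ∃u (¬M(z) ∨ ¬N(p) ∨ M(u))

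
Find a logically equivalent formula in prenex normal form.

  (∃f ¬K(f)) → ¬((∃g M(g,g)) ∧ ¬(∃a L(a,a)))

∀f ∀g ∃a (K(f) ∨ ¬M(g,g) ∨ L(a,a))

Rewrite implications/biconditionals: A → B as ¬A ∨ B.
  ¬(∃f ¬K(f)) ∨ ¬((∃g M(g,g)) ∧ ¬(∃a L(a,a)))
Move each ¬ inward, flipping quantifiers it crosses:
  (∀f K(f)) ∨ (∀g ¬M(g,g)) ∨ (∃a L(a,a))
All bound variables are already distinct, so no renaming is needed.
Extract every quantifier outward, since the variables are now distinct and don't occur free across branches:
  ∀f ∀g ∃a (K(f) ∨ ¬M(g,g) ∨ L(a,a))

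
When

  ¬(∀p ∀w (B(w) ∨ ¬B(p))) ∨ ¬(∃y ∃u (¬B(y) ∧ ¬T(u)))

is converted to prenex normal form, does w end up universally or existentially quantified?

existential

Drive negations inward (¬∀x A ≡ ∃x ¬A, ¬∃x A ≡ ∀x ¬A, De Morgan for ∧/∨):
  (∃p ∃w (¬B(w) ∧ B(p))) ∨ (∀y ∀u (B(y) ∨ T(u)))
Extract every quantifier outward, since the variables are now distinct and don't occur free across branches:
  ∃p ∃w ∀y ∀u (¬B(w) ∧ B(p) ∨ B(y) ∨ T(u))
The quantifier ∀w sits under an odd number of negations, so it flips to ∃w.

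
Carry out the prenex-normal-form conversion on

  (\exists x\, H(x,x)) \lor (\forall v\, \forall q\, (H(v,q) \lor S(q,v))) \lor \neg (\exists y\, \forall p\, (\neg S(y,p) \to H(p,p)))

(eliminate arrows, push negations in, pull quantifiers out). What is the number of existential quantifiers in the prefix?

2

Rewrite implications/biconditionals: A → B as ¬A ∨ B.
  (\exists x\, H(x,x)) \lor (\forall v\, \forall q\, (H(v,q) \lor S(q,v))) \lor \neg (\exists y\, \forall p\, (\neg \neg S(y,p) \lor H(p,p)))
Move each ¬ inward, flipping quantifiers it crosses:
  (\exists x\, H(x,x)) \lor (\forall v\, \forall q\, (H(v,q) \lor S(q,v))) \lor (\forall y\, \exists p\, (\neg S(y,p) \land \neg H(p,p)))
Extract every quantifier outward, since the variables are now distinct and don't occur free across branches:
  \exists x\, \forall v\, \forall q\, \forall y\, \exists p\, (H(x,x) \lor H(v,q) \lor S(q,v) \lor \neg S(y,p) \land \neg H(p,p))
The prefix is \exists x \forall v \forall q \forall y \exists p: 3 universal, 2 existential.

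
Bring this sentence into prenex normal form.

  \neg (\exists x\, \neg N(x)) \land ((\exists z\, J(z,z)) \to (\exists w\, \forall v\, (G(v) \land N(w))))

\forall x\, \forall z\, \exists w\, \forall v\, (N(x) \land (\neg J(z,z) \lor G(v) \land N(w)))

Eliminate → and ↔ using ¬ and ∨.
  \neg (\exists x\, \neg N(x)) \land (\neg (\exists z\, J(z,z)) \lor (\exists w\, \forall v\, (G(v) \land N(w))))
Move each ¬ inward, flipping quantifiers it crosses:
  (\forall x\, N(x)) \land ((\forall z\, \neg J(z,z)) \lor (\exists w\, \forall v\, (G(v) \land N(w))))
Extract every quantifier outward, since the variables are now distinct and don't occur free across branches:
  \forall x\, \forall z\, \exists w\, \forall v\, (N(x) \land (\neg J(z,z) \lor G(v) \land N(w)))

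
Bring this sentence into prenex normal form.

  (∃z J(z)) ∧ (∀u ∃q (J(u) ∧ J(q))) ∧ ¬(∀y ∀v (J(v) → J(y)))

Rewrite implications/biconditionals: A → B as ¬A ∨ B.
  (∃z J(z)) ∧ (∀u ∃q (J(u) ∧ J(q))) ∧ ¬(∀y ∀v (¬J(v) ∨ J(y)))
Move each ¬ inward, flipping quantifiers it crosses:
  (∃z J(z)) ∧ (∀u ∃q (J(u) ∧ J(q))) ∧ (∃y ∃v (J(v) ∧ ¬J(y)))
All bound variables are already distinct, so no renaming is needed.
Extract every quantifier outward, since the variables are now distinct and don't occur free across branches:
  ∃z ∀u ∃q ∃y ∃v (J(z) ∧ J(u) ∧ J(q) ∧ J(v) ∧ ¬J(y))

∃z ∀u ∃q ∃y ∃v (J(z) ∧ J(u) ∧ J(q) ∧ J(v) ∧ ¬J(y))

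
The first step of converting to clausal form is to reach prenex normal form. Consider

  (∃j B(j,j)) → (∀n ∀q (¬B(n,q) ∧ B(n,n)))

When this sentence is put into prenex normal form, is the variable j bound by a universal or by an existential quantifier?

universal

Eliminate → and ↔ using ¬ and ∨.
  ¬(∃j B(j,j)) ∨ (∀n ∀q (¬B(n,q) ∧ B(n,n)))
Push ¬ through the quantifiers and connectives to reach negation normal form:
  (∀j ¬B(j,j)) ∨ (∀n ∀q (¬B(n,q) ∧ B(n,n)))
Finally move all quantifiers to the prefix:
  ∀j ∀n ∀q (¬B(j,j) ∨ ¬B(n,q) ∧ B(n,n))
The quantifier ∃j sits under an odd number of negations (counting the antecedent side of each →), so it flips to ∀j.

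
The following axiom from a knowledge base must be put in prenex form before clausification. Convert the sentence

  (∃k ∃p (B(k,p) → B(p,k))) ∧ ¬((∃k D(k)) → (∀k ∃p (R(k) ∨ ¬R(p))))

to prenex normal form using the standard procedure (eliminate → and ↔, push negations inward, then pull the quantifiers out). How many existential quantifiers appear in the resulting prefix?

4

Eliminate → and ↔ using ¬ and ∨.
  (∃k ∃p (¬B(k,p) ∨ B(p,k))) ∧ ¬(¬(∃k D(k)) ∨ (∀k ∃p (R(k) ∨ ¬R(p))))
Drive negations inward (¬∀x A ≡ ∃x ¬A, ¬∃x A ≡ ∀x ¬A, De Morgan for ∧/∨):
  (∃k ∃p (¬B(k,p) ∨ B(p,k))) ∧ (∃k D(k)) ∧ (∃k ∀p (¬R(k) ∧ R(p)))
Standardize variables apart so no two quantifiers bind the same name: k↦q, k↦v, p↦u1.
  (∃k ∃p (¬B(k,p) ∨ B(p,k))) ∧ (∃q D(q)) ∧ (∃v ∀u1 (¬R(v) ∧ R(u1)))
Pull the quantifiers to the front (each side's bound variable is not free in the other side):
  ∃k ∃p ∃q ∃v ∀u1 ((¬B(k,p) ∨ B(p,k)) ∧ D(q) ∧ ¬R(v) ∧ R(u1))
The prefix is ∃k ∃p ∃q ∃v ∀u1: 1 universal, 4 existential.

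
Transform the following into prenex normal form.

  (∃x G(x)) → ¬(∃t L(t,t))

∀x ∀t (¬G(x) ∨ ¬L(t,t))

Eliminate → and ↔ using ¬ and ∨.
  ¬(∃x G(x)) ∨ ¬(∃t L(t,t))
Push ¬ through the quantifiers and connectives to reach negation normal form:
  (∀x ¬G(x)) ∨ (∀t ¬L(t,t))
All bound variables are already distinct, so no renaming is needed.
Extract every quantifier outward, since the variables are now distinct and don't occur free across branches:
  ∀x ∀t (¬G(x) ∨ ¬L(t,t))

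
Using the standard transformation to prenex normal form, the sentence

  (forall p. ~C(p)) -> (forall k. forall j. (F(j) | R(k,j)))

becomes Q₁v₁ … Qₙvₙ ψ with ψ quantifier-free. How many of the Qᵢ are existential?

1

Eliminate → and ↔ using ¬ and ∨.
  ~(forall p. ~C(p)) | (forall k. forall j. (F(j) | R(k,j)))
Move each ¬ inward, flipping quantifiers it crosses:
  (exists p. C(p)) | (forall k. forall j. (F(j) | R(k,j)))
All bound variables are already distinct, so no renaming is needed.
Extract every quantifier outward, since the variables are now distinct and don't occur free across branches:
  exists p. forall k. forall j. (C(p) | F(j) | R(k,j))
The prefix is exists p forall k forall j: 2 universal, 1 existential.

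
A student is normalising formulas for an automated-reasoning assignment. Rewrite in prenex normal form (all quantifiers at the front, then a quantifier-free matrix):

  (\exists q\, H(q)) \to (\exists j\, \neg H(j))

\forall q\, \exists j\, (\neg H(q) \lor \neg H(j))

First replace A → B with ¬A ∨ B.
  \neg (\exists q\, H(q)) \lor (\exists j\, \neg H(j))
Drive negations inward (¬∀x A ≡ ∃x ¬A, ¬∃x A ≡ ∀x ¬A, De Morgan for ∧/∨):
  (\forall q\, \neg H(q)) \lor (\exists j\, \neg H(j))
Pull the quantifiers to the front (each side's bound variable is not free in the other side):
  \forall q\, \exists j\, (\neg H(q) \lor \neg H(j))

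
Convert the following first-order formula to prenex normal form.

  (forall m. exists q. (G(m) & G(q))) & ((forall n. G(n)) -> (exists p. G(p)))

Rewrite implications/biconditionals: A → B as ¬A ∨ B.
  (forall m. exists q. (G(m) & G(q))) & (~(forall n. G(n)) | (exists p. G(p)))
Push ¬ through the quantifiers and connectives to reach negation normal form:
  (forall m. exists q. (G(m) & G(q))) & ((exists n. ~G(n)) | (exists p. G(p)))
Extract every quantifier outward, since the variables are now distinct and don't occur free across branches:
  forall m. exists q. exists n. exists p. (G(m) & G(q) & (~G(n) | G(p)))

forall m. exists q. exists n. exists p. (G(m) & G(q) & (~G(n) | G(p)))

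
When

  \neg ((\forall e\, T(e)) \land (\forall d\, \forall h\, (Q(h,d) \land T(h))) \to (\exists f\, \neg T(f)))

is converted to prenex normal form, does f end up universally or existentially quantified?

First replace A → B with ¬A ∨ B.
  \neg (\neg ((\forall e\, T(e)) \land (\forall d\, \forall h\, (Q(h,d) \land T(h)))) \lor (\exists f\, \neg T(f)))
Push ¬ through the quantifiers and connectives to reach negation normal form:
  (\forall e\, T(e)) \land (\forall d\, \forall h\, (Q(h,d) \land T(h))) \land (\forall f\, T(f))
Pull the quantifiers to the front (each side's bound variable is not free in the other side):
  \forall e\, \forall d\, \forall h\, \forall f\, (T(e) \land Q(h,d) \land T(h) \land T(f))
The quantifier \exists f sits under an odd number of negations (counting the antecedent side of each →), so it flips to \forall f.

universal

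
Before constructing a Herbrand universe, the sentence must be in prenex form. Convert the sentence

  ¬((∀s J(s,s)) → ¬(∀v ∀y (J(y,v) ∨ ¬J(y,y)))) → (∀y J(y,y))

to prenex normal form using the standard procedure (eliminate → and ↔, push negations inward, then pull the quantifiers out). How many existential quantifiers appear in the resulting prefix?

3

First replace A → B with ¬A ∨ B.
  ¬¬(¬(∀s J(s,s)) ∨ ¬(∀v ∀y (J(y,v) ∨ ¬J(y,y)))) ∨ (∀y J(y,y))
Push ¬ through the quantifiers and connectives to reach negation normal form:
  (∃s ¬J(s,s)) ∨ (∃v ∃y (¬J(y,v) ∧ J(y,y))) ∨ (∀y J(y,y))
Rename bound variables to avoid capture: y↦x.
  (∃s ¬J(s,s)) ∨ (∃v ∃y (¬J(y,v) ∧ J(y,y))) ∨ (∀x J(x,x))
Extract every quantifier outward, since the variables are now distinct and don't occur free across branches:
  ∃s ∃v ∃y ∀x (¬J(s,s) ∨ ¬J(y,v) ∧ J(y,y) ∨ J(x,x))
The prefix is ∃s ∃v ∃y ∀x: 1 universal, 3 existential.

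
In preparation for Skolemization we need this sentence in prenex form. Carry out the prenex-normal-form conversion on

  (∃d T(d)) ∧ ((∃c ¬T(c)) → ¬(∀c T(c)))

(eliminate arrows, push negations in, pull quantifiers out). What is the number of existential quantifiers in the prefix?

Eliminate → and ↔ using ¬ and ∨.
  (∃d T(d)) ∧ (¬(∃c ¬T(c)) ∨ ¬(∀c T(c)))
Move each ¬ inward, flipping quantifiers it crosses:
  (∃d T(d)) ∧ ((∀c T(c)) ∨ (∃c ¬T(c)))
Give each quantifier a distinct variable: c↦p.
  (∃d T(d)) ∧ ((∀c T(c)) ∨ (∃p ¬T(p)))
Pull the quantifiers to the front (each side's bound variable is not free in the other side):
  ∃d ∀c ∃p (T(d) ∧ (T(c) ∨ ¬T(p)))
The prefix is ∃d ∀c ∃p: 1 universal, 2 existential.

2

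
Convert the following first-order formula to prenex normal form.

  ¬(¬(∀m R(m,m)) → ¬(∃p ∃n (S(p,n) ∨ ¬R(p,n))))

First replace A → B with ¬A ∨ B.
  ¬(¬¬(∀m R(m,m)) ∨ ¬(∃p ∃n (S(p,n) ∨ ¬R(p,n))))
Drive negations inward (¬∀x A ≡ ∃x ¬A, ¬∃x A ≡ ∀x ¬A, De Morgan for ∧/∨):
  (∃m ¬R(m,m)) ∧ (∃p ∃n (S(p,n) ∨ ¬R(p,n)))
All bound variables are already distinct, so no renaming is needed.
Finally move all quantifiers to the prefix:
  ∃m ∃p ∃n (¬R(m,m) ∧ (S(p,n) ∨ ¬R(p,n)))

∃m ∃p ∃n (¬R(m,m) ∧ (S(p,n) ∨ ¬R(p,n)))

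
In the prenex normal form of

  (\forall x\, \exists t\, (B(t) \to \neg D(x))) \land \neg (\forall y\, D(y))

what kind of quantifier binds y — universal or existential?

existential

Eliminate → and ↔ using ¬ and ∨.
  (\forall x\, \exists t\, (\neg B(t) \lor \neg D(x))) \land \neg (\forall y\, D(y))
Push ¬ through the quantifiers and connectives to reach negation normal form:
  (\forall x\, \exists t\, (\neg B(t) \lor \neg D(x))) \land (\exists y\, \neg D(y))
All bound variables are already distinct, so no renaming is needed.
Finally move all quantifiers to the prefix:
  \forall x\, \exists t\, \exists y\, ((\neg B(t) \lor \neg D(x)) \land \neg D(y))
The quantifier \forall y sits under an odd number of negations (counting the antecedent side of each →), so it flips to \exists y.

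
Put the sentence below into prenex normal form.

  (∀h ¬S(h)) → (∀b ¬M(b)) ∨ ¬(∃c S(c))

∃h ∀b ∀c (S(h) ∨ ¬M(b) ∨ ¬S(c))

First replace A → B with ¬A ∨ B.
  ¬(∀h ¬S(h)) ∨ (∀b ¬M(b)) ∨ ¬(∃c S(c))
Drive negations inward (¬∀x A ≡ ∃x ¬A, ¬∃x A ≡ ∀x ¬A, De Morgan for ∧/∨):
  (∃h S(h)) ∨ (∀b ¬M(b)) ∨ (∀c ¬S(c))
All bound variables are already distinct, so no renaming is needed.
Finally move all quantifiers to the prefix:
  ∃h ∀b ∀c (S(h) ∨ ¬M(b) ∨ ¬S(c))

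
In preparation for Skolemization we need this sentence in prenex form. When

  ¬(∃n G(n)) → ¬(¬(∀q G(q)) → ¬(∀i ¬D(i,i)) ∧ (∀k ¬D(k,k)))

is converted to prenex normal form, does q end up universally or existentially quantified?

existential

Eliminate → and ↔ using ¬ and ∨.
  ¬¬(∃n G(n)) ∨ ¬(¬¬(∀q G(q)) ∨ ¬(∀i ¬D(i,i)) ∧ (∀k ¬D(k,k)))
Move each ¬ inward, flipping quantifiers it crosses:
  (∃n G(n)) ∨ (∃q ¬G(q)) ∧ ((∀i ¬D(i,i)) ∨ (∃k D(k,k)))
All bound variables are already distinct, so no renaming is needed.
Finally move all quantifiers to the prefix:
  ∃n ∃q ∀i ∃k (G(n) ∨ ¬G(q) ∧ (¬D(i,i) ∨ D(k,k)))
The quantifier ∀q sits under an odd number of negations (counting the antecedent side of each →), so it flips to ∃q.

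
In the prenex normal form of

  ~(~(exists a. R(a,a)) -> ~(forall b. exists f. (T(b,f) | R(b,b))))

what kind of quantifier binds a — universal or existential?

Eliminate → and ↔ using ¬ and ∨.
  ~(~~(exists a. R(a,a)) | ~(forall b. exists f. (T(b,f) | R(b,b))))
Drive negations inward (¬∀x A ≡ ∃x ¬A, ¬∃x A ≡ ∀x ¬A, De Morgan for ∧/∨):
  (forall a. ~R(a,a)) & (forall b. exists f. (T(b,f) | R(b,b)))
Extract every quantifier outward, since the variables are now distinct and don't occur free across branches:
  forall a. forall b. exists f. (~R(a,a) & (T(b,f) | R(b,b)))
The quantifier exists a sits under an odd number of negations (counting the antecedent side of each →), so it flips to forall a.

universal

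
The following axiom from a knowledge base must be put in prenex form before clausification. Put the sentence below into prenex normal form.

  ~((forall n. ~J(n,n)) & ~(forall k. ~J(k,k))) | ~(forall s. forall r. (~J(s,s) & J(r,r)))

Drive negations inward (¬∀x A ≡ ∃x ¬A, ¬∃x A ≡ ∀x ¬A, De Morgan for ∧/∨):
  (exists n. J(n,n)) | (forall k. ~J(k,k)) | (exists s. exists r. (J(s,s) | ~J(r,r)))
All bound variables are already distinct, so no renaming is needed.
Finally move all quantifiers to the prefix:
  exists n. forall k. exists s. exists r. (J(n,n) | ~J(k,k) | J(s,s) | ~J(r,r))

exists n. forall k. exists s. exists r. (J(n,n) | ~J(k,k) | J(s,s) | ~J(r,r))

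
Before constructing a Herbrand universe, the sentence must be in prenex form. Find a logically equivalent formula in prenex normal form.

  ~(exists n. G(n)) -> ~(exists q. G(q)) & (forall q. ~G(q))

Rewrite implications/biconditionals: A → B as ¬A ∨ B.
  ~~(exists n. G(n)) | ~(exists q. G(q)) & (forall q. ~G(q))
Push ¬ through the quantifiers and connectives to reach negation normal form:
  (exists n. G(n)) | (forall q. ~G(q)) & (forall q. ~G(q))
Give each quantifier a distinct variable: q↦c.
  (exists n. G(n)) | (forall q. ~G(q)) & (forall c. ~G(c))
Extract every quantifier outward, since the variables are now distinct and don't occur free across branches:
  exists n. forall q. forall c. (G(n) | ~G(q) & ~G(c))

exists n. forall q. forall c. (G(n) | ~G(q) & ~G(c))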